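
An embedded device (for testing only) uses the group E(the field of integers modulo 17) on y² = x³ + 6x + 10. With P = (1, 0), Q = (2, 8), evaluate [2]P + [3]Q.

First 2P:
Repeated addition: build up to 2P.
2P: (1, 0) + (1, 0): same x and y₁ ≡ -y₂, so the sum is the point at infinity.
2P = the point at infinity.
Next 3Q:
Repeated addition: build up to 3Q.
2Q: tangent at (2, 8): λ = (3·2² + 6)/(2·8) ≡ 1/16. 16⁻¹ ≡ 16 (mod 17), so λ ≡ 1·16 ≡ 16.
  x = λ² - 2 - 2 = 256 - 4 ≡ 14; y = λ·(2 - 14) - 8 ≡ 4. → (14, 4)
3Q: (14, 4) + (2, 8). λ = (8 - 4)/(2 - 14) ≡ 4/5 mod 17. 5⁻¹ ≡ 7 (mod 17) since 5·7 = 35 ≡ 1, so λ ≡ 11.
  x = λ² - 14 - 2 = 121 - 16 ≡ 3; y = λ·(14 - 3) - 4 ≡ 15. → (3, 15)
3Q = (3, 15).
Finally 2P + 3Q:
the point at infinity + (3, 15) = (3, 15) (identity).

(3, 15)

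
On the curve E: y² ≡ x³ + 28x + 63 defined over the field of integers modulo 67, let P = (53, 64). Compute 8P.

(22, 65)

Repeated addition: build up to 8P.
2P: tangent at (53, 64): λ = (3·53² + 28)/(2·64) ≡ 13/61. 61⁻¹ ≡ 11 (mod 67), so λ ≡ 13·11 ≡ 9.
  x = λ² - 53 - 53 = 81 - 106 ≡ 42; y = λ·(53 - 42) - 64 ≡ 35. → (42, 35)
3P: (42, 35) + (53, 64). λ = (64 - 35)/(53 - 42) ≡ 29/11 mod 67. 11⁻¹ ≡ 61 (mod 67), so λ ≡ 27.
  x = λ² - 42 - 53 = 729 - 95 ≡ 31; y = λ·(42 - 31) - 35 ≡ 61. → (31, 61)
4P: (31, 61) + (53, 64). λ = (64 - 61)/(53 - 31) ≡ 3/22 mod 67. 22⁻¹ ≡ 64 (mod 67) since 22·64 = 1408 ≡ 1, so λ ≡ 58.
  x = λ² - 31 - 53 = 3364 - 84 ≡ 64; y = λ·(31 - 64) - 61 ≡ 35. → (64, 35)
5P: (64, 35) + (53, 64). λ = (64 - 35)/(53 - 64) ≡ 29/56 mod 67. 56⁻¹ ≡ 6 (mod 67) since 56·6 = 336 ≡ 1, so λ ≡ 40.
  x = λ² - 64 - 53 = 1600 - 117 ≡ 9; y = λ·(64 - 9) - 35 ≡ 21. → (9, 21)
6P: (9, 21) + (53, 64). λ = (64 - 21)/(53 - 9) ≡ 43/44 mod 67. 44⁻¹ ≡ 32 (mod 67) since 44·32 = 1408 ≡ 1, so λ ≡ 36.
  x = λ² - 9 - 53 = 1296 - 62 ≡ 28; y = λ·(9 - 28) - 21 ≡ 32. → (28, 32)
7P: (28, 32) + (53, 64). λ = (64 - 32)/(53 - 28) ≡ 32/25 mod 67. 25⁻¹ ≡ 59 (mod 67), so λ ≡ 12.
  x = λ² - 28 - 53 = 144 - 81 ≡ 63; y = λ·(28 - 63) - 32 ≡ 17. → (63, 17)
8P: (63, 17) + (53, 64). λ = (64 - 17)/(53 - 63) ≡ 47/57 mod 67. 57⁻¹ ≡ 20 (mod 67), so λ ≡ 2.
  x = λ² - 63 - 53 = 4 - 116 ≡ 22; y = λ·(63 - 22) - 17 ≡ 65. → (22, 65)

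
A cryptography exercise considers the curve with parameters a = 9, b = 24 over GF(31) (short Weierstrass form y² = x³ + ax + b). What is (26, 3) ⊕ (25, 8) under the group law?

(26, 3) + (25, 8). λ = (8 - 3)/(25 - 26) ≡ 5/30 mod 31. 30⁻¹ ≡ 30 (mod 31) since 30·30 = 900 ≡ 1, so λ ≡ 26.
  x = λ² - 26 - 25 = 676 - 51 ≡ 5; y = λ·(26 - 5) - 3 ≡ 16. → (5, 16)

(5, 16)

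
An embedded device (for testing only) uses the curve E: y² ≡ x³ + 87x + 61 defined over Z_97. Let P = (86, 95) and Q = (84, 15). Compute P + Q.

(72, 77)

(86, 95) + (84, 15). λ = (15 - 95)/(84 - 86) ≡ 17/95 mod 97. 95⁻¹ ≡ 48 (mod 97) since 95·48 = 4560 ≡ 1, so λ ≡ 40.
  x = λ² - 86 - 84 = 1600 - 170 ≡ 72; y = λ·(86 - 72) - 95 ≡ 77. → (72, 77)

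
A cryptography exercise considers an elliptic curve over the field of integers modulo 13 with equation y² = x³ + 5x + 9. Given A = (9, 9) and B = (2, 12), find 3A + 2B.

(5, 9)

First 3A:
Repeated addition: build up to 3A.
2A: tangent at (9, 9): λ = (3·9² + 5)/(2·9) ≡ 1/5. 5⁻¹ ≡ 8 (mod 13), so λ ≡ 1·8 ≡ 8.
  x = λ² - 9 - 9 = 64 - 18 ≡ 7; y = λ·(9 - 7) - 9 ≡ 7. → (7, 7)
3A: (7, 7) + (9, 9). λ = (9 - 7)/(9 - 7) ≡ 2/2 mod 13. 2⁻¹ ≡ 7 (mod 13), so λ ≡ 1.
  x = λ² - 7 - 9 = 1 - 16 ≡ 11; y = λ·(7 - 11) - 7 ≡ 2. → (11, 2)
3A = (11, 2).
Next 2B:
Repeated addition: build up to 2B.
2B: tangent at (2, 12): λ = (3·2² + 5)/(2·12) ≡ 4/11. 11⁻¹ ≡ 6 (mod 13), so λ ≡ 4·6 ≡ 11.
  x = λ² - 2 - 2 = 121 - 4 ≡ 0; y = λ·(2 - 0) - 12 ≡ 10. → (0, 10)
2B = (0, 10).
Finally 3A + 2B:
(11, 2) + (0, 10). λ = (10 - 2)/(0 - 11) ≡ 8/2 mod 13. 2⁻¹ ≡ 7 (mod 13), so λ ≡ 4.
  x = λ² - 11 - 0 = 16 - 11 ≡ 5; y = λ·(11 - 5) - 2 ≡ 9. → (5, 9)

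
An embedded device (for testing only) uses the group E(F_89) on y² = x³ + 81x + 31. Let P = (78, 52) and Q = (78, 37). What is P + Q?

O

The two points share x = 78 and their y-coordinates satisfy 52 + 37 ≡ 0 (mod 89), so they are inverses. Their sum is the point at infinity.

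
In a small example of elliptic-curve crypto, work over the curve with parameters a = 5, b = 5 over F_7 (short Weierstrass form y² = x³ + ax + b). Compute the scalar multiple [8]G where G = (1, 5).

Double-and-add on 8 = (1000)₂. Start with G = (1, 5) for the leading 1-bit.
double: tangent at (1, 5): λ = (3·1² + 5)/(2·5) ≡ 1/3. 3⁻¹ ≡ 5 (mod 7), so λ ≡ 1·5 ≡ 5.
  x = λ² - 1 - 1 = 25 - 2 ≡ 2; y = λ·(1 - 2) - 5 ≡ 4. → (2, 4)
double: tangent at (2, 4): λ = (3·2² + 5)/(2·4) ≡ 3/1. 1⁻¹ ≡ 1 (mod 7) since 1·1 = 1 ≡ 1, so λ ≡ 3·1 ≡ 3.
  x = λ² - 2 - 2 = 9 - 4 ≡ 5; y = λ·(2 - 5) - 4 ≡ 1. → (5, 1)
double: tangent at (5, 1): λ = (3·5² + 5)/(2·1) ≡ 3/2. 2⁻¹ ≡ 4 (mod 7), so λ ≡ 3·4 ≡ 5.
  x = λ² - 5 - 5 = 25 - 10 ≡ 1; y = λ·(5 - 1) - 1 ≡ 5. → (1, 5)

(1, 5)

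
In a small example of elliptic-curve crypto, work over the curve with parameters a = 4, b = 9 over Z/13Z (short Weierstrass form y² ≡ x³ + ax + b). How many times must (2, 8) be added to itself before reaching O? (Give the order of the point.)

5

2P: tangent at (2, 8): λ = (3·2² + 4)/(2·8) ≡ 3/3. 3⁻¹ ≡ 9 (mod 13), so λ ≡ 3·9 ≡ 1.
  x = λ² - 2 - 2 = 1 - 4 ≡ 10; y = λ·(2 - 10) - 8 ≡ 10. → (10, 10)
3P: (10, 10) + (2, 8). λ = (8 - 10)/(2 - 10) ≡ 11/5 mod 13. 5⁻¹ ≡ 8 (mod 13) since 5·8 = 40 ≡ 1, so λ ≡ 10.
  x = λ² - 10 - 2 = 100 - 12 ≡ 10; y = λ·(10 - 10) - 10 ≡ 3. → (10, 3)
4P: (10, 3) + (2, 8). λ = (8 - 3)/(2 - 10) ≡ 5/5 mod 13. 5⁻¹ ≡ 8 (mod 13), so λ ≡ 1.
  x = λ² - 10 - 2 = 1 - 12 ≡ 2; y = λ·(10 - 2) - 3 ≡ 5. → (2, 5)
5P: (2, 5) + (2, 8): same x and y₁ ≡ -y₂, so the sum is O.
5P = O, so the order is 5.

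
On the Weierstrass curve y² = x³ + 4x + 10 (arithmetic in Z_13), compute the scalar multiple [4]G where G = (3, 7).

Repeated addition: build up to 4G.
2G: tangent at (3, 7): λ = (3·3² + 4)/(2·7) ≡ 5/1. 1⁻¹ ≡ 1 (mod 13), so λ ≡ 5·1 ≡ 5.
  x = λ² - 3 - 3 = 25 - 6 ≡ 6; y = λ·(3 - 6) - 7 ≡ 4. → (6, 4)
3G: (6, 4) + (3, 7). λ = (7 - 4)/(3 - 6) ≡ 3/10 mod 13. 10⁻¹ ≡ 4 (mod 13), so λ ≡ 12.
  x = λ² - 6 - 3 = 144 - 9 ≡ 5; y = λ·(6 - 5) - 4 ≡ 8. → (5, 8)
4G: (5, 8) + (3, 7). λ = (7 - 8)/(3 - 5) ≡ 12/11 mod 13. 11⁻¹ ≡ 6 (mod 13), so λ ≡ 7.
  x = λ² - 5 - 3 = 49 - 8 ≡ 2; y = λ·(5 - 2) - 8 ≡ 0. → (2, 0)

(2, 0)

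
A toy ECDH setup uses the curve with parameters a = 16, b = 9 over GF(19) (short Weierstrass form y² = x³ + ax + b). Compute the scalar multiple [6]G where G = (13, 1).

(6, 6)

Double-and-add on 6 = (110)₂. Start with G = (13, 1) for the leading 1-bit.
double: tangent at (13, 1): λ = (3·13² + 16)/(2·1) ≡ 10/2. 2⁻¹ ≡ 10 (mod 19), so λ ≡ 10·10 ≡ 5.
  x = λ² - 13 - 13 = 25 - 26 ≡ 18; y = λ·(13 - 18) - 1 ≡ 12. → (18, 12)
add G: (18, 12) + (13, 1). λ = (1 - 12)/(13 - 18) ≡ 8/14 mod 19. 14⁻¹ ≡ 15 (mod 19) since 14·15 = 210 ≡ 1, so λ ≡ 6.
  x = λ² - 18 - 13 = 36 - 31 ≡ 5; y = λ·(18 - 5) - 12 ≡ 9. → (5, 9)
double: tangent at (5, 9): λ = (3·5² + 16)/(2·9) ≡ 15/18. 18⁻¹ ≡ 18 (mod 19) since 18·18 = 324 ≡ 1, so λ ≡ 15·18 ≡ 4.
  x = λ² - 5 - 5 = 16 - 10 ≡ 6; y = λ·(5 - 6) - 9 ≡ 6. → (6, 6)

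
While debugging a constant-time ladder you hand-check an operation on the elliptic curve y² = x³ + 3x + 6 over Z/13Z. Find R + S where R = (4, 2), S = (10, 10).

(4, 2) + (10, 10). λ = (10 - 2)/(10 - 4) ≡ 8/6 mod 13. 6⁻¹ ≡ 11 (mod 13), so λ ≡ 10.
  x = λ² - 4 - 10 = 100 - 14 ≡ 8; y = λ·(4 - 8) - 2 ≡ 10. → (8, 10)

(8, 10)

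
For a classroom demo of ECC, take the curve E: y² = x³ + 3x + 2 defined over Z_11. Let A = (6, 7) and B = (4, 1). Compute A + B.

(10, 3)

(6, 7) + (4, 1). λ = (1 - 7)/(4 - 6) ≡ 5/9 mod 11. 9⁻¹ ≡ 5 (mod 11), so λ ≡ 3.
  x = λ² - 6 - 4 = 9 - 10 ≡ 10; y = λ·(6 - 10) - 7 ≡ 3. → (10, 3)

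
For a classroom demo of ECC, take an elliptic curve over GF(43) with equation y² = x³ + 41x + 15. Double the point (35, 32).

tangent at (35, 32): λ = (3·35² + 41)/(2·32) ≡ 18/21. 21⁻¹ ≡ 41 (mod 43), so λ ≡ 18·41 ≡ 7.
  x = λ² - 35 - 35 = 49 - 70 ≡ 22; y = λ·(35 - 22) - 32 ≡ 16. → (22, 16)

(22, 16)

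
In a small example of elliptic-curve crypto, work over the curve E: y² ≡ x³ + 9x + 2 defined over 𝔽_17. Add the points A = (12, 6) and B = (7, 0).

(12, 6) + (7, 0). λ = (0 - 6)/(7 - 12) ≡ 11/12 mod 17. 12⁻¹ ≡ 10 (mod 17) since 12·10 = 120 ≡ 1, so λ ≡ 8.
  x = λ² - 12 - 7 = 64 - 19 ≡ 11; y = λ·(12 - 11) - 6 ≡ 2. → (11, 2)

(11, 2)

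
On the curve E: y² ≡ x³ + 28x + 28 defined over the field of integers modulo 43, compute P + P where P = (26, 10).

tangent at (26, 10): λ = (3·26² + 28)/(2·10) ≡ 35/20. 20⁻¹ ≡ 28 (mod 43), so λ ≡ 35·28 ≡ 34.
  x = λ² - 26 - 26 = 1156 - 52 ≡ 29; y = λ·(26 - 29) - 10 ≡ 17. → (29, 17)

(29, 17)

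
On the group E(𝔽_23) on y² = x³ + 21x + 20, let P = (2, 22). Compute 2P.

(21, 4)

tangent at (2, 22): λ = (3·2² + 21)/(2·22) ≡ 10/21. 21⁻¹ ≡ 11 (mod 23), so λ ≡ 10·11 ≡ 18.
  x = λ² - 2 - 2 = 324 - 4 ≡ 21; y = λ·(2 - 21) - 22 ≡ 4. → (21, 4)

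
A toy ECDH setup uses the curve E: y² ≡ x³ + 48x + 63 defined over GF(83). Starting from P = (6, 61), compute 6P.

(66, 71)

Repeated addition: build up to 6P.
2P: tangent at (6, 61): λ = (3·6² + 48)/(2·61) ≡ 73/39. 39⁻¹ ≡ 66 (mod 83), so λ ≡ 73·66 ≡ 4.
  x = λ² - 6 - 6 = 16 - 12 ≡ 4; y = λ·(6 - 4) - 61 ≡ 30. → (4, 30)
3P: (4, 30) + (6, 61). λ = (61 - 30)/(6 - 4) ≡ 31/2 mod 83. 2⁻¹ ≡ 42 (mod 83), so λ ≡ 57.
  x = λ² - 4 - 6 = 3249 - 10 ≡ 2; y = λ·(4 - 2) - 30 ≡ 1. → (2, 1)
4P: (2, 1) + (6, 61). λ = (61 - 1)/(6 - 2) ≡ 60/4 mod 83. 4⁻¹ ≡ 21 (mod 83), so λ ≡ 15.
  x = λ² - 2 - 6 = 225 - 8 ≡ 51; y = λ·(2 - 51) - 1 ≡ 11. → (51, 11)
5P: (51, 11) + (6, 61). λ = (61 - 11)/(6 - 51) ≡ 50/38 mod 83. 38⁻¹ ≡ 59 (mod 83), so λ ≡ 45.
  x = λ² - 51 - 6 = 2025 - 57 ≡ 59; y = λ·(51 - 59) - 11 ≡ 44. → (59, 44)
6P: (59, 44) + (6, 61). λ = (61 - 44)/(6 - 59) ≡ 17/30 mod 83. 30⁻¹ ≡ 36 (mod 83), so λ ≡ 31.
  x = λ² - 59 - 6 = 961 - 65 ≡ 66; y = λ·(59 - 66) - 44 ≡ 71. → (66, 71)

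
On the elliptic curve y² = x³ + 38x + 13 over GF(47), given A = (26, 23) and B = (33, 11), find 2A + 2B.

First 2A:
Repeated addition: build up to 2A.
2A: tangent at (26, 23): λ = (3·26² + 38)/(2·23) ≡ 45/46. 46⁻¹ ≡ 46 (mod 47), so λ ≡ 45·46 ≡ 2.
  x = λ² - 26 - 26 = 4 - 52 ≡ 46; y = λ·(26 - 46) - 23 ≡ 31. → (46, 31)
2A = (46, 31).
Next 2B:
Repeated addition: build up to 2B.
2B: tangent at (33, 11): λ = (3·33² + 38)/(2·11) ≡ 15/22. 22⁻¹ ≡ 15 (mod 47) since 22·15 = 330 ≡ 1, so λ ≡ 15·15 ≡ 37.
  x = λ² - 33 - 33 = 1369 - 66 ≡ 34; y = λ·(33 - 34) - 11 ≡ 46. → (34, 46)
2B = (34, 46).
Finally 2A + 2B:
(46, 31) + (34, 46). λ = (46 - 31)/(34 - 46) ≡ 15/35 mod 47. 35⁻¹ ≡ 43 (mod 47), so λ ≡ 34.
  x = λ² - 46 - 34 = 1156 - 80 ≡ 42; y = λ·(46 - 42) - 31 ≡ 11. → (42, 11)

(42, 11)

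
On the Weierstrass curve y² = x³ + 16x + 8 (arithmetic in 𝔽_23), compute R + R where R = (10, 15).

tangent at (10, 15): λ = (3·10² + 16)/(2·15) ≡ 17/7. 7⁻¹ ≡ 10 (mod 23) since 7·10 = 70 ≡ 1, so λ ≡ 17·10 ≡ 9.
  x = λ² - 10 - 10 = 81 - 20 ≡ 15; y = λ·(10 - 15) - 15 ≡ 9. → (15, 9)

(15, 9)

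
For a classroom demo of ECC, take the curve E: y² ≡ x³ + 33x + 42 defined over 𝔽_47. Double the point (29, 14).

(5, 35)

tangent at (29, 14): λ = (3·29² + 33)/(2·14) ≡ 18/28. 28⁻¹ ≡ 42 (mod 47) since 28·42 = 1176 ≡ 1, so λ ≡ 18·42 ≡ 4.
  x = λ² - 29 - 29 = 16 - 58 ≡ 5; y = λ·(29 - 5) - 14 ≡ 35. → (5, 35)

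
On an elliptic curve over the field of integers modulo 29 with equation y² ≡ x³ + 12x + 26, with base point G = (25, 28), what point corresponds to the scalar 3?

Repeated addition: build up to 3G.
2G: tangent at (25, 28): λ = (3·25² + 12)/(2·28) ≡ 2/27. 27⁻¹ ≡ 14 (mod 29), so λ ≡ 2·14 ≡ 28.
  x = λ² - 25 - 25 = 784 - 50 ≡ 9; y = λ·(25 - 9) - 28 ≡ 14. → (9, 14)
3G: (9, 14) + (25, 28). λ = (28 - 14)/(25 - 9) ≡ 14/16 mod 29. 16⁻¹ ≡ 20 (mod 29), so λ ≡ 19.
  x = λ² - 9 - 25 = 361 - 34 ≡ 8; y = λ·(9 - 8) - 14 ≡ 5. → (8, 5)

(8, 5)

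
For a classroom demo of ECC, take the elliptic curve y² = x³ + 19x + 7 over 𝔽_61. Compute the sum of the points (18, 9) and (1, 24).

(18, 9) + (1, 24). λ = (24 - 9)/(1 - 18) ≡ 15/44 mod 61. 44⁻¹ ≡ 43 (mod 61), so λ ≡ 35.
  x = λ² - 18 - 1 = 1225 - 19 ≡ 47; y = λ·(18 - 47) - 9 ≡ 13. → (47, 13)

(47, 13)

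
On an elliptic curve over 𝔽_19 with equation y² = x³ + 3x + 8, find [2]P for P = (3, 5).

tangent at (3, 5): λ = (3·3² + 3)/(2·5) ≡ 11/10. 10⁻¹ ≡ 2 (mod 19), so λ ≡ 11·2 ≡ 3.
  x = λ² - 3 - 3 = 9 - 6 ≡ 3; y = λ·(3 - 3) - 5 ≡ 14. → (3, 14)

(3, 14)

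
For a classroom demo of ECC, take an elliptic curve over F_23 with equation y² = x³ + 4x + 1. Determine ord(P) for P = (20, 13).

2P: tangent at (20, 13): λ = (3·20² + 4)/(2·13) ≡ 8/3. 3⁻¹ ≡ 8 (mod 23), so λ ≡ 8·8 ≡ 18.
  x = λ² - 20 - 20 = 324 - 40 ≡ 8; y = λ·(20 - 8) - 13 ≡ 19. → (8, 19)
3P: (8, 19) + (20, 13). λ = (13 - 19)/(20 - 8) ≡ 17/12 mod 23. 12⁻¹ ≡ 2 (mod 23) since 12·2 = 24 ≡ 1, so λ ≡ 11.
  x = λ² - 8 - 20 = 121 - 28 ≡ 1; y = λ·(8 - 1) - 19 ≡ 12. → (1, 12)
4P: (1, 12) + (20, 13). λ = (13 - 12)/(20 - 1) ≡ 1/19 mod 23. 19⁻¹ ≡ 17 (mod 23) since 19·17 = 323 ≡ 1, so λ ≡ 17.
  x = λ² - 1 - 20 = 289 - 21 ≡ 15; y = λ·(1 - 15) - 12 ≡ 3. → (15, 3)
5P: (15, 3) + (20, 13). λ = (13 - 3)/(20 - 15) ≡ 10/5 mod 23. 5⁻¹ ≡ 14 (mod 23), so λ ≡ 2.
  x = λ² - 15 - 20 = 4 - 35 ≡ 15; y = λ·(15 - 15) - 3 ≡ 20. → (15, 20)
6P: (15, 20) + (20, 13). λ = (13 - 20)/(20 - 15) ≡ 16/5 mod 23. 5⁻¹ ≡ 14 (mod 23) since 5·14 = 70 ≡ 1, so λ ≡ 17.
  x = λ² - 15 - 20 = 289 - 35 ≡ 1; y = λ·(15 - 1) - 20 ≡ 11. → (1, 11)
7P: (1, 11) + (20, 13). λ = (13 - 11)/(20 - 1) ≡ 2/19 mod 23. 19⁻¹ ≡ 17 (mod 23), so λ ≡ 11.
  x = λ² - 1 - 20 = 121 - 21 ≡ 8; y = λ·(1 - 8) - 11 ≡ 4. → (8, 4)
8P: (8, 4) + (20, 13). λ = (13 - 4)/(20 - 8) ≡ 9/12 mod 23. 12⁻¹ ≡ 2 (mod 23), so λ ≡ 18.
  x = λ² - 8 - 20 = 324 - 28 ≡ 20; y = λ·(8 - 20) - 4 ≡ 10. → (20, 10)
9P: (20, 10) + (20, 13): same x and y₁ ≡ -y₂, so the sum is ∞.
9P = ∞, so the order is 9.

9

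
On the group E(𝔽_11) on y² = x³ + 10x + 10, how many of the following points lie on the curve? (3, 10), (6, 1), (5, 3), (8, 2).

(3, 10): 10² ≡ 1, rhs ≡ 1 → on.
(6, 1): 1² ≡ 1, rhs ≡ 0 → off.
(5, 3): 3² ≡ 9, rhs ≡ 9 → on.
(8, 2): 2² ≡ 4, rhs ≡ 8 → off.

2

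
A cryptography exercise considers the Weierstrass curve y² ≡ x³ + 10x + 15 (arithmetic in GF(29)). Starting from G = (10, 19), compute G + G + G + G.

Repeated addition: build up to 4G.
2G: tangent at (10, 19): λ = (3·10² + 10)/(2·19) ≡ 20/9. 9⁻¹ ≡ 13 (mod 29), so λ ≡ 20·13 ≡ 28.
  x = λ² - 10 - 10 = 784 - 20 ≡ 10; y = λ·(10 - 10) - 19 ≡ 10. → (10, 10)
3G: (10, 10) + (10, 19): same x and y₁ ≡ -y₂, so the sum is ∞.
4G: ∞ + (10, 19) = (10, 19) (identity).

(10, 19)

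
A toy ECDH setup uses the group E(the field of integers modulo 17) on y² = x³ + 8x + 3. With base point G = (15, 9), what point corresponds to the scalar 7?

(12, 12)

Repeated addition: build up to 7G.
2G: tangent at (15, 9): λ = (3·15² + 8)/(2·9) ≡ 3/1. 1⁻¹ ≡ 1 (mod 17), so λ ≡ 3·1 ≡ 3.
  x = λ² - 15 - 15 = 9 - 30 ≡ 13; y = λ·(15 - 13) - 9 ≡ 14. → (13, 14)
3G: (13, 14) + (15, 9). λ = (9 - 14)/(15 - 13) ≡ 12/2 mod 17. 2⁻¹ ≡ 9 (mod 17) since 2·9 = 18 ≡ 1, so λ ≡ 6.
  x = λ² - 13 - 15 = 36 - 28 ≡ 8; y = λ·(13 - 8) - 14 ≡ 16. → (8, 16)
4G: (8, 16) + (15, 9). λ = (9 - 16)/(15 - 8) ≡ 10/7 mod 17. 7⁻¹ ≡ 5 (mod 17), so λ ≡ 16.
  x = λ² - 8 - 15 = 256 - 23 ≡ 12; y = λ·(8 - 12) - 16 ≡ 5. → (12, 5)
5G: (12, 5) + (15, 9). λ = (9 - 5)/(15 - 12) ≡ 4/3 mod 17. 3⁻¹ ≡ 6 (mod 17), so λ ≡ 7.
  x = λ² - 12 - 15 = 49 - 27 ≡ 5; y = λ·(12 - 5) - 5 ≡ 10. → (5, 10)
6G: (5, 10) + (15, 9). λ = (9 - 10)/(15 - 5) ≡ 16/10 mod 17. 10⁻¹ ≡ 12 (mod 17) since 10·12 = 120 ≡ 1, so λ ≡ 5.
  x = λ² - 5 - 15 = 25 - 20 ≡ 5; y = λ·(5 - 5) - 10 ≡ 7. → (5, 7)
7G: (5, 7) + (15, 9). λ = (9 - 7)/(15 - 5) ≡ 2/10 mod 17. 10⁻¹ ≡ 12 (mod 17), so λ ≡ 7.
  x = λ² - 5 - 15 = 49 - 20 ≡ 12; y = λ·(5 - 12) - 7 ≡ 12. → (12, 12)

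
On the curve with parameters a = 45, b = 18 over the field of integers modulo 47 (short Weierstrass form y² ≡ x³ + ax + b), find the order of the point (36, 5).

3

2P: tangent at (36, 5): λ = (3·36² + 45)/(2·5) ≡ 32/10. 10⁻¹ ≡ 33 (mod 47) since 10·33 = 330 ≡ 1, so λ ≡ 32·33 ≡ 22.
  x = λ² - 36 - 36 = 484 - 72 ≡ 36; y = λ·(36 - 36) - 5 ≡ 42. → (36, 42)
3P: (36, 42) + (36, 5): same x and y₁ ≡ -y₂, so the sum is the point at infinity.
3P = the point at infinity, so the order is 3.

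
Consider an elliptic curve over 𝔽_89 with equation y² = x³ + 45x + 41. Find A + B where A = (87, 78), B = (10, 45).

(87, 78) + (10, 45). λ = (45 - 78)/(10 - 87) ≡ 56/12 mod 89. 12⁻¹ ≡ 52 (mod 89) since 12·52 = 624 ≡ 1, so λ ≡ 64.
  x = λ² - 87 - 10 = 4096 - 97 ≡ 83; y = λ·(87 - 83) - 78 ≡ 0. → (83, 0)

(83, 0)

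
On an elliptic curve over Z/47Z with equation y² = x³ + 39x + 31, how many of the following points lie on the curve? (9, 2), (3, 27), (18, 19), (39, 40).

1

(9, 2): 2² ≡ 4, rhs ≡ 30 → off.
(3, 27): 27² ≡ 24, rhs ≡ 34 → off.
(18, 19): 19² ≡ 32, rhs ≡ 32 → on.
(39, 40): 40² ≡ 2, rhs ≡ 6 → off.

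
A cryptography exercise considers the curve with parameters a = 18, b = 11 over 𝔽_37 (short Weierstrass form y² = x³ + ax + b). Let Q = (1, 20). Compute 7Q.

(20, 34)

Double-and-add on 7 = (111)₂. Start with Q = (1, 20) for the leading 1-bit.
double: tangent at (1, 20): λ = (3·1² + 18)/(2·20) ≡ 21/3. 3⁻¹ ≡ 25 (mod 37) since 3·25 = 75 ≡ 1, so λ ≡ 21·25 ≡ 7.
  x = λ² - 1 - 1 = 49 - 2 ≡ 10; y = λ·(1 - 10) - 20 ≡ 28. → (10, 28)
add Q: (10, 28) + (1, 20). λ = (20 - 28)/(1 - 10) ≡ 29/28 mod 37. 28⁻¹ ≡ 4 (mod 37) since 28·4 = 112 ≡ 1, so λ ≡ 5.
  x = λ² - 10 - 1 = 25 - 11 ≡ 14; y = λ·(10 - 14) - 28 ≡ 26. → (14, 26)
double: tangent at (14, 26): λ = (3·14² + 18)/(2·26) ≡ 14/15. 15⁻¹ ≡ 5 (mod 37), so λ ≡ 14·5 ≡ 33.
  x = λ² - 14 - 14 = 1089 - 28 ≡ 25; y = λ·(14 - 25) - 26 ≡ 18. → (25, 18)
add Q: (25, 18) + (1, 20). λ = (20 - 18)/(1 - 25) ≡ 2/13 mod 37. 13⁻¹ ≡ 20 (mod 37), so λ ≡ 3.
  x = λ² - 25 - 1 = 9 - 26 ≡ 20; y = λ·(25 - 20) - 18 ≡ 34. → (20, 34)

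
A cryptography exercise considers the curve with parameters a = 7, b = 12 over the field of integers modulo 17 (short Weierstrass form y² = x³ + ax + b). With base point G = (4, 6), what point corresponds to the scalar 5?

(2, 0)

Double-and-add on 5 = (101)₂. Start with G = (4, 6) for the leading 1-bit.
double: tangent at (4, 6): λ = (3·4² + 7)/(2·6) ≡ 4/12. 12⁻¹ ≡ 10 (mod 17), so λ ≡ 4·10 ≡ 6.
  x = λ² - 4 - 4 = 36 - 8 ≡ 11; y = λ·(4 - 11) - 6 ≡ 3. → (11, 3)
double: tangent at (11, 3): λ = (3·11² + 7)/(2·3) ≡ 13/6. 6⁻¹ ≡ 3 (mod 17) since 6·3 = 18 ≡ 1, so λ ≡ 13·3 ≡ 5.
  x = λ² - 11 - 11 = 25 - 22 ≡ 3; y = λ·(11 - 3) - 3 ≡ 3. → (3, 3)
add G: (3, 3) + (4, 6). λ = (6 - 3)/(4 - 3) ≡ 3/1 mod 17. 1⁻¹ ≡ 1 (mod 17), so λ ≡ 3.
  x = λ² - 3 - 4 = 9 - 7 ≡ 2; y = λ·(3 - 2) - 3 ≡ 0. → (2, 0)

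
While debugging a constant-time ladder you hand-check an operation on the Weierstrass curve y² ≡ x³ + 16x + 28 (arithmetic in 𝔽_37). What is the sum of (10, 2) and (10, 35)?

O

The two points share x = 10 and their y-coordinates satisfy 2 + 35 ≡ 0 (mod 37), so they are inverses. Their sum is O.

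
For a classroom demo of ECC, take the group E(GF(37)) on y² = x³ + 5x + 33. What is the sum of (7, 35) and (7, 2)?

O

The two points share x = 7 and their y-coordinates satisfy 35 + 2 ≡ 0 (mod 37), so they are inverses. Their sum is O.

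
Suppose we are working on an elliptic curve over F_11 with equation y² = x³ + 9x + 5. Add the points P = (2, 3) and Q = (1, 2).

(9, 1)

(2, 3) + (1, 2). λ = (2 - 3)/(1 - 2) ≡ 10/10 mod 11. 10⁻¹ ≡ 10 (mod 11), so λ ≡ 1.
  x = λ² - 2 - 1 = 1 - 3 ≡ 9; y = λ·(2 - 9) - 3 ≡ 1. → (9, 1)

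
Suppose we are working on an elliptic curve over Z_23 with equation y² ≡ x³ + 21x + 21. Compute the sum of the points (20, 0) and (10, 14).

(20, 0) + (10, 14). λ = (14 - 0)/(10 - 20) ≡ 14/13 mod 23. 13⁻¹ ≡ 16 (mod 23) since 13·16 = 208 ≡ 1, so λ ≡ 17.
  x = λ² - 20 - 10 = 289 - 30 ≡ 6; y = λ·(20 - 6) - 0 ≡ 8. → (6, 8)

(6, 8)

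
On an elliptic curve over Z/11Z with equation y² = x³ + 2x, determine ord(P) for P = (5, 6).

6

2P: tangent at (5, 6): λ = (3·5² + 2)/(2·6) ≡ 0/1. 1⁻¹ ≡ 1 (mod 11), so λ ≡ 0·1 ≡ 0.
  x = λ² - 5 - 5 = 0 - 10 ≡ 1; y = λ·(5 - 1) - 6 ≡ 5. → (1, 5)
3P: (1, 5) + (5, 6). λ = (6 - 5)/(5 - 1) ≡ 1/4 mod 11. 4⁻¹ ≡ 3 (mod 11), so λ ≡ 3.
  x = λ² - 1 - 5 = 9 - 6 ≡ 3; y = λ·(1 - 3) - 5 ≡ 0. → (3, 0)
4P: (3, 0) + (5, 6). λ = (6 - 0)/(5 - 3) ≡ 6/2 mod 11. 2⁻¹ ≡ 6 (mod 11) since 2·6 = 12 ≡ 1, so λ ≡ 3.
  x = λ² - 3 - 5 = 9 - 8 ≡ 1; y = λ·(3 - 1) - 0 ≡ 6. → (1, 6)
5P: (1, 6) + (5, 6). λ = (6 - 6)/(5 - 1) ≡ 0/4 mod 11. 4⁻¹ ≡ 3 (mod 11) since 4·3 = 12 ≡ 1, so λ ≡ 0.
  x = λ² - 1 - 5 = 0 - 6 ≡ 5; y = λ·(1 - 5) - 6 ≡ 5. → (5, 5)
6P: (5, 5) + (5, 6): same x and y₁ ≡ -y₂, so the sum is O.
6P = O, so the order is 6.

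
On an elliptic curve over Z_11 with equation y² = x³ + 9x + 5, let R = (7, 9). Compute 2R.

tangent at (7, 9): λ = (3·7² + 9)/(2·9) ≡ 2/7. 7⁻¹ ≡ 8 (mod 11) since 7·8 = 56 ≡ 1, so λ ≡ 2·8 ≡ 5.
  x = λ² - 7 - 7 = 25 - 14 ≡ 0; y = λ·(7 - 0) - 9 ≡ 4. → (0, 4)

(0, 4)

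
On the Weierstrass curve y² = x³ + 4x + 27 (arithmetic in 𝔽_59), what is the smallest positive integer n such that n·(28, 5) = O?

2P: tangent at (28, 5): λ = (3·28² + 4)/(2·5) ≡ 55/10. 10⁻¹ ≡ 6 (mod 59) since 10·6 = 60 ≡ 1, so λ ≡ 55·6 ≡ 35.
  x = λ² - 28 - 28 = 1225 - 56 ≡ 48; y = λ·(28 - 48) - 5 ≡ 3. → (48, 3)
3P: (48, 3) + (28, 5). λ = (5 - 3)/(28 - 48) ≡ 2/39 mod 59. 39⁻¹ ≡ 56 (mod 59), so λ ≡ 53.
  x = λ² - 48 - 28 = 2809 - 76 ≡ 19; y = λ·(48 - 19) - 3 ≡ 0. → (19, 0)
4P: (19, 0) + (28, 5). λ = (5 - 0)/(28 - 19) ≡ 5/9 mod 59. 9⁻¹ ≡ 46 (mod 59) since 9·46 = 414 ≡ 1, so λ ≡ 53.
  x = λ² - 19 - 28 = 2809 - 47 ≡ 48; y = λ·(19 - 48) - 0 ≡ 56. → (48, 56)
5P: (48, 56) + (28, 5). λ = (5 - 56)/(28 - 48) ≡ 8/39 mod 59. 39⁻¹ ≡ 56 (mod 59), so λ ≡ 35.
  x = λ² - 48 - 28 = 1225 - 76 ≡ 28; y = λ·(48 - 28) - 56 ≡ 54. → (28, 54)
6P: (28, 54) + (28, 5): same x and y₁ ≡ -y₂, so the sum is O.
6P = O, so the order is 6.

6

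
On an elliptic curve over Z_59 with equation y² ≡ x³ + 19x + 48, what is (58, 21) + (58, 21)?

tangent at (58, 21): λ = (3·58² + 19)/(2·21) ≡ 22/42. 42⁻¹ ≡ 52 (mod 59) since 42·52 = 2184 ≡ 1, so λ ≡ 22·52 ≡ 23.
  x = λ² - 58 - 58 = 529 - 116 ≡ 0; y = λ·(58 - 0) - 21 ≡ 15. → (0, 15)

(0, 15)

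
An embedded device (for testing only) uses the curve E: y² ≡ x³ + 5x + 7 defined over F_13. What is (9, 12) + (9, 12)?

tangent at (9, 12): λ = (3·9² + 5)/(2·12) ≡ 1/11. 11⁻¹ ≡ 6 (mod 13), so λ ≡ 1·6 ≡ 6.
  x = λ² - 9 - 9 = 36 - 18 ≡ 5; y = λ·(9 - 5) - 12 ≡ 12. → (5, 12)

(5, 12)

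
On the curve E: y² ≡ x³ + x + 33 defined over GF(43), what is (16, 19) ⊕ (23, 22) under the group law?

(27, 7)

(16, 19) + (23, 22). λ = (22 - 19)/(23 - 16) ≡ 3/7 mod 43. 7⁻¹ ≡ 37 (mod 43) since 7·37 = 259 ≡ 1, so λ ≡ 25.
  x = λ² - 16 - 23 = 625 - 39 ≡ 27; y = λ·(16 - 27) - 19 ≡ 7. → (27, 7)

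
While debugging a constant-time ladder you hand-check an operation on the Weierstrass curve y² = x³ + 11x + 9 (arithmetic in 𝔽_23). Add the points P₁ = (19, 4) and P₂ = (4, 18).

(16, 7)

(19, 4) + (4, 18). λ = (18 - 4)/(4 - 19) ≡ 14/8 mod 23. 8⁻¹ ≡ 3 (mod 23) since 8·3 = 24 ≡ 1, so λ ≡ 19.
  x = λ² - 19 - 4 = 361 - 23 ≡ 16; y = λ·(19 - 16) - 4 ≡ 7. → (16, 7)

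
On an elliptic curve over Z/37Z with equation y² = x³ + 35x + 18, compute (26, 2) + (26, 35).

The two points share x = 26 and their y-coordinates satisfy 2 + 35 ≡ 0 (mod 37), so they are inverses. Their sum is O.

O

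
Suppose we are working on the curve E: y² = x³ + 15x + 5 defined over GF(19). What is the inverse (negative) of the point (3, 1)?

-(3, 1) = (3, -1 mod 19) = (3, 18).

(3, 18)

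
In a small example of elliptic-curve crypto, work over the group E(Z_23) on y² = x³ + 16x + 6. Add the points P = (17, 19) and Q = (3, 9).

(19, 19)

(17, 19) + (3, 9). λ = (9 - 19)/(3 - 17) ≡ 13/9 mod 23. 9⁻¹ ≡ 18 (mod 23), so λ ≡ 4.
  x = λ² - 17 - 3 = 16 - 20 ≡ 19; y = λ·(17 - 19) - 19 ≡ 19. → (19, 19)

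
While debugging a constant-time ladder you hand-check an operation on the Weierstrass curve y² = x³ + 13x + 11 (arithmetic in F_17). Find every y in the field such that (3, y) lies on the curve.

3, 14

x³ + 13x + 11 = 77 ≡ 9 (mod 17).
Square roots of 9 mod 17: 3 and 14 (since 3² = 9 ≡ 9).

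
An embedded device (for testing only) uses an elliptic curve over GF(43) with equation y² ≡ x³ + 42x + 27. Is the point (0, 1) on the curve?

no

y² = 1² ≡ 1; x³ + 42x + 27 = 27 ≡ 27 (mod 43). 1 ≠ 27.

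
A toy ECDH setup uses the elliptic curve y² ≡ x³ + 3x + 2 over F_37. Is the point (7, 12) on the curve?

yes

y² = 12² ≡ 33; x³ + 3x + 2 = 366 ≡ 33 (mod 37). 33 = 33.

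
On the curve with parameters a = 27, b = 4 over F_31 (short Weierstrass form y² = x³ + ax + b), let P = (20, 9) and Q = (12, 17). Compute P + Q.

(20, 9) + (12, 17). λ = (17 - 9)/(12 - 20) ≡ 8/23 mod 31. 23⁻¹ ≡ 27 (mod 31), so λ ≡ 30.
  x = λ² - 20 - 12 = 900 - 32 ≡ 0; y = λ·(20 - 0) - 9 ≡ 2. → (0, 2)

(0, 2)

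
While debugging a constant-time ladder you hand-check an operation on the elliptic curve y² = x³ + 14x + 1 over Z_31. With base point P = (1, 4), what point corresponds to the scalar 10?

Repeated addition: build up to 10P.
2P: tangent at (1, 4): λ = (3·1² + 14)/(2·4) ≡ 17/8. 8⁻¹ ≡ 4 (mod 31), so λ ≡ 17·4 ≡ 6.
  x = λ² - 1 - 1 = 36 - 2 ≡ 3; y = λ·(1 - 3) - 4 ≡ 15. → (3, 15)
3P: (3, 15) + (1, 4). λ = (4 - 15)/(1 - 3) ≡ 20/29 mod 31. 29⁻¹ ≡ 15 (mod 31), so λ ≡ 21.
  x = λ² - 3 - 1 = 441 - 4 ≡ 3; y = λ·(3 - 3) - 15 ≡ 16. → (3, 16)
4P: (3, 16) + (1, 4). λ = (4 - 16)/(1 - 3) ≡ 19/29 mod 31. 29⁻¹ ≡ 15 (mod 31), so λ ≡ 6.
  x = λ² - 3 - 1 = 36 - 4 ≡ 1; y = λ·(3 - 1) - 16 ≡ 27. → (1, 27)
5P: (1, 27) + (1, 4): same x and y₁ ≡ -y₂, so the sum is 𝒪.
6P: 𝒪 + (1, 4) = (1, 4) (identity).
7P: tangent at (1, 4): λ = (3·1² + 14)/(2·4) ≡ 17/8. 8⁻¹ ≡ 4 (mod 31), so λ ≡ 17·4 ≡ 6.
  x = λ² - 1 - 1 = 36 - 2 ≡ 3; y = λ·(1 - 3) - 4 ≡ 15. → (3, 15)
8P: (3, 15) + (1, 4). λ = (4 - 15)/(1 - 3) ≡ 20/29 mod 31. 29⁻¹ ≡ 15 (mod 31), so λ ≡ 21.
  x = λ² - 3 - 1 = 441 - 4 ≡ 3; y = λ·(3 - 3) - 15 ≡ 16. → (3, 16)
9P: (3, 16) + (1, 4). λ = (4 - 16)/(1 - 3) ≡ 19/29 mod 31. 29⁻¹ ≡ 15 (mod 31) since 29·15 = 435 ≡ 1, so λ ≡ 6.
  x = λ² - 3 - 1 = 36 - 4 ≡ 1; y = λ·(3 - 1) - 16 ≡ 27. → (1, 27)
10P: (1, 27) + (1, 4): same x and y₁ ≡ -y₂, so the sum is 𝒪.

O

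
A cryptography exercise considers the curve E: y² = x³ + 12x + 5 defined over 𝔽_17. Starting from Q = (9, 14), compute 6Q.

(1, 1)

Repeated addition: build up to 6Q.
2Q: tangent at (9, 14): λ = (3·9² + 12)/(2·14) ≡ 0/11. 11⁻¹ ≡ 14 (mod 17) since 11·14 = 154 ≡ 1, so λ ≡ 0·14 ≡ 0.
  x = λ² - 9 - 9 = 0 - 18 ≡ 16; y = λ·(9 - 16) - 14 ≡ 3. → (16, 3)
3Q: (16, 3) + (9, 14). λ = (14 - 3)/(9 - 16) ≡ 11/10 mod 17. 10⁻¹ ≡ 12 (mod 17) since 10·12 = 120 ≡ 1, so λ ≡ 13.
  x = λ² - 16 - 9 = 169 - 25 ≡ 8; y = λ·(16 - 8) - 3 ≡ 16. → (8, 16)
4Q: (8, 16) + (9, 14). λ = (14 - 16)/(9 - 8) ≡ 15/1 mod 17. 1⁻¹ ≡ 1 (mod 17), so λ ≡ 15.
  x = λ² - 8 - 9 = 225 - 17 ≡ 4; y = λ·(8 - 4) - 16 ≡ 10. → (4, 10)
5Q: (4, 10) + (9, 14). λ = (14 - 10)/(9 - 4) ≡ 4/5 mod 17. 5⁻¹ ≡ 7 (mod 17), so λ ≡ 11.
  x = λ² - 4 - 9 = 121 - 13 ≡ 6; y = λ·(4 - 6) - 10 ≡ 2. → (6, 2)
6Q: (6, 2) + (9, 14). λ = (14 - 2)/(9 - 6) ≡ 12/3 mod 17. 3⁻¹ ≡ 6 (mod 17), so λ ≡ 4.
  x = λ² - 6 - 9 = 16 - 15 ≡ 1; y = λ·(6 - 1) - 2 ≡ 1. → (1, 1)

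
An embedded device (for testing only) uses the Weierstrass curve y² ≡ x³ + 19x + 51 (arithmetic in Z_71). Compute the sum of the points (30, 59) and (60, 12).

(64, 70)

(30, 59) + (60, 12). λ = (12 - 59)/(60 - 30) ≡ 24/30 mod 71. 30⁻¹ ≡ 45 (mod 71) since 30·45 = 1350 ≡ 1, so λ ≡ 15.
  x = λ² - 30 - 60 = 225 - 90 ≡ 64; y = λ·(30 - 64) - 59 ≡ 70. → (64, 70)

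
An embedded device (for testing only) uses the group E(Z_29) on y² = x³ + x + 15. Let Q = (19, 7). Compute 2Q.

(11, 20)

tangent at (19, 7): λ = (3·19² + 1)/(2·7) ≡ 11/14. 14⁻¹ ≡ 27 (mod 29), so λ ≡ 11·27 ≡ 7.
  x = λ² - 19 - 19 = 49 - 38 ≡ 11; y = λ·(19 - 11) - 7 ≡ 20. → (11, 20)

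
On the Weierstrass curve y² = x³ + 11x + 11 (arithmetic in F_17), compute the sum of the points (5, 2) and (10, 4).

(5, 2) + (10, 4). λ = (4 - 2)/(10 - 5) ≡ 2/5 mod 17. 5⁻¹ ≡ 7 (mod 17), so λ ≡ 14.
  x = λ² - 5 - 10 = 196 - 15 ≡ 11; y = λ·(5 - 11) - 2 ≡ 16. → (11, 16)

(11, 16)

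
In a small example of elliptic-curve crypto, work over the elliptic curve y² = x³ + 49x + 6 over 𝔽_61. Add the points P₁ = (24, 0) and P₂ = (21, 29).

(1, 42)

(24, 0) + (21, 29). λ = (29 - 0)/(21 - 24) ≡ 29/58 mod 61. 58⁻¹ ≡ 20 (mod 61), so λ ≡ 31.
  x = λ² - 24 - 21 = 961 - 45 ≡ 1; y = λ·(24 - 1) - 0 ≡ 42. → (1, 42)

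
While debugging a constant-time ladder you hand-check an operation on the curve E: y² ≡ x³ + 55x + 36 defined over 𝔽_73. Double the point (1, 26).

tangent at (1, 26): λ = (3·1² + 55)/(2·26) ≡ 58/52. 52⁻¹ ≡ 66 (mod 73) since 52·66 = 3432 ≡ 1, so λ ≡ 58·66 ≡ 32.
  x = λ² - 1 - 1 = 1024 - 2 ≡ 0; y = λ·(1 - 0) - 26 ≡ 6. → (0, 6)

(0, 6)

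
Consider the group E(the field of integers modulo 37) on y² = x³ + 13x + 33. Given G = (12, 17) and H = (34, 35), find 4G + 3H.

(12, 20)

First 4G:
Repeated addition: build up to 4G.
2G: tangent at (12, 17): λ = (3·12² + 13)/(2·17) ≡ 1/34. 34⁻¹ ≡ 12 (mod 37), so λ ≡ 1·12 ≡ 12.
  x = λ² - 12 - 12 = 144 - 24 ≡ 9; y = λ·(12 - 9) - 17 ≡ 19. → (9, 19)
3G: (9, 19) + (12, 17). λ = (17 - 19)/(12 - 9) ≡ 35/3 mod 37. 3⁻¹ ≡ 25 (mod 37) since 3·25 = 75 ≡ 1, so λ ≡ 24.
  x = λ² - 9 - 12 = 576 - 21 ≡ 0; y = λ·(9 - 0) - 19 ≡ 12. → (0, 12)
4G: (0, 12) + (12, 17). λ = (17 - 12)/(12 - 0) ≡ 5/12 mod 37. 12⁻¹ ≡ 34 (mod 37) since 12·34 = 408 ≡ 1, so λ ≡ 22.
  x = λ² - 0 - 12 = 484 - 12 ≡ 28; y = λ·(0 - 28) - 12 ≡ 1. → (28, 1)
4G = (28, 1).
Next 3H:
Repeated addition: build up to 3H.
2H: tangent at (34, 35): λ = (3·34² + 13)/(2·35) ≡ 3/33. 33⁻¹ ≡ 9 (mod 37), so λ ≡ 3·9 ≡ 27.
  x = λ² - 34 - 34 = 729 - 68 ≡ 32; y = λ·(34 - 32) - 35 ≡ 19. → (32, 19)
3H: (32, 19) + (34, 35). λ = (35 - 19)/(34 - 32) ≡ 16/2 mod 37. 2⁻¹ ≡ 19 (mod 37), so λ ≡ 8.
  x = λ² - 32 - 34 = 64 - 66 ≡ 35; y = λ·(32 - 35) - 19 ≡ 31. → (35, 31)
3H = (35, 31).
Finally 4G + 3H:
(28, 1) + (35, 31). λ = (31 - 1)/(35 - 28) ≡ 30/7 mod 37. 7⁻¹ ≡ 16 (mod 37), so λ ≡ 36.
  x = λ² - 28 - 35 = 1296 - 63 ≡ 12; y = λ·(28 - 12) - 1 ≡ 20. → (12, 20)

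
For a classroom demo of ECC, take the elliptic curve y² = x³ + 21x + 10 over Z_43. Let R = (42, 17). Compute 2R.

(33, 2)

tangent at (42, 17): λ = (3·42² + 21)/(2·17) ≡ 24/34. 34⁻¹ ≡ 19 (mod 43), so λ ≡ 24·19 ≡ 26.
  x = λ² - 42 - 42 = 676 - 84 ≡ 33; y = λ·(42 - 33) - 17 ≡ 2. → (33, 2)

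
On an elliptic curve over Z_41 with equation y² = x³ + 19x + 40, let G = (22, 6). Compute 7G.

Double-and-add on 7 = (111)₂. Start with G = (22, 6) for the leading 1-bit.
double: tangent at (22, 6): λ = (3·22² + 19)/(2·6) ≡ 36/12. 12⁻¹ ≡ 24 (mod 41), so λ ≡ 36·24 ≡ 3.
  x = λ² - 22 - 22 = 9 - 44 ≡ 6; y = λ·(22 - 6) - 6 ≡ 1. → (6, 1)
add G: (6, 1) + (22, 6). λ = (6 - 1)/(22 - 6) ≡ 5/16 mod 41. 16⁻¹ ≡ 18 (mod 41), so λ ≡ 8.
  x = λ² - 6 - 22 = 64 - 28 ≡ 36; y = λ·(6 - 36) - 1 ≡ 5. → (36, 5)
double: tangent at (36, 5): λ = (3·36² + 19)/(2·5) ≡ 12/10. 10⁻¹ ≡ 37 (mod 41), so λ ≡ 12·37 ≡ 34.
  x = λ² - 36 - 36 = 1156 - 72 ≡ 18; y = λ·(36 - 18) - 5 ≡ 33. → (18, 33)
add G: (18, 33) + (22, 6). λ = (6 - 33)/(22 - 18) ≡ 14/4 mod 41. 4⁻¹ ≡ 31 (mod 41), so λ ≡ 24.
  x = λ² - 18 - 22 = 576 - 40 ≡ 3; y = λ·(18 - 3) - 33 ≡ 40. → (3, 40)

(3, 40)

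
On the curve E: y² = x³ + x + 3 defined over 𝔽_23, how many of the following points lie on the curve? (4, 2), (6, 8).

(4, 2): 2² ≡ 4, rhs ≡ 2 → off.
(6, 8): 8² ≡ 18, rhs ≡ 18 → on.

1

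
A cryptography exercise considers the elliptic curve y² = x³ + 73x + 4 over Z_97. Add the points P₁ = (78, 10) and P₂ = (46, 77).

(22, 91)

(78, 10) + (46, 77). λ = (77 - 10)/(46 - 78) ≡ 67/65 mod 97. 65⁻¹ ≡ 3 (mod 97) since 65·3 = 195 ≡ 1, so λ ≡ 7.
  x = λ² - 78 - 46 = 49 - 124 ≡ 22; y = λ·(78 - 22) - 10 ≡ 91. → (22, 91)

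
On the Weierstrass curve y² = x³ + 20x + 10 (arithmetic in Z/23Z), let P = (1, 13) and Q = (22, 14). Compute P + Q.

(6, 1)

(1, 13) + (22, 14). λ = (14 - 13)/(22 - 1) ≡ 1/21 mod 23. 21⁻¹ ≡ 11 (mod 23) since 21·11 = 231 ≡ 1, so λ ≡ 11.
  x = λ² - 1 - 22 = 121 - 23 ≡ 6; y = λ·(1 - 6) - 13 ≡ 1. → (6, 1)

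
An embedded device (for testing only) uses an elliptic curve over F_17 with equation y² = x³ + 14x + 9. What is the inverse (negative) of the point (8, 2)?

-(8, 2) = (8, -2 mod 17) = (8, 15).

(8, 15)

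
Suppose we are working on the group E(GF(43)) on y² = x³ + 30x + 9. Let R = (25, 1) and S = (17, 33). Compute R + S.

(25, 1) + (17, 33). λ = (33 - 1)/(17 - 25) ≡ 32/35 mod 43. 35⁻¹ ≡ 16 (mod 43), so λ ≡ 39.
  x = λ² - 25 - 17 = 1521 - 42 ≡ 17; y = λ·(25 - 17) - 1 ≡ 10. → (17, 10)

(17, 10)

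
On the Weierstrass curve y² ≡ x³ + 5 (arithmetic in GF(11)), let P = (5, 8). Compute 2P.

(6, 10)

tangent at (5, 8): λ = (3·5² + 0)/(2·8) ≡ 9/5. 5⁻¹ ≡ 9 (mod 11), so λ ≡ 9·9 ≡ 4.
  x = λ² - 5 - 5 = 16 - 10 ≡ 6; y = λ·(5 - 6) - 8 ≡ 10. → (6, 10)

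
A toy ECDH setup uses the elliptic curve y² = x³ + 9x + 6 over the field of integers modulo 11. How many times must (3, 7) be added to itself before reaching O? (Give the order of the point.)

2P: tangent at (3, 7): λ = (3·3² + 9)/(2·7) ≡ 3/3. 3⁻¹ ≡ 4 (mod 11) since 3·4 = 12 ≡ 1, so λ ≡ 3·4 ≡ 1.
  x = λ² - 3 - 3 = 1 - 6 ≡ 6; y = λ·(3 - 6) - 7 ≡ 1. → (6, 1)
3P: (6, 1) + (3, 7). λ = (7 - 1)/(3 - 6) ≡ 6/8 mod 11. 8⁻¹ ≡ 7 (mod 11), so λ ≡ 9.
  x = λ² - 6 - 3 = 81 - 9 ≡ 6; y = λ·(6 - 6) - 1 ≡ 10. → (6, 10)
4P: (6, 10) + (3, 7). λ = (7 - 10)/(3 - 6) ≡ 8/8 mod 11. 8⁻¹ ≡ 7 (mod 11) since 8·7 = 56 ≡ 1, so λ ≡ 1.
  x = λ² - 6 - 3 = 1 - 9 ≡ 3; y = λ·(6 - 3) - 10 ≡ 4. → (3, 4)
5P: (3, 4) + (3, 7): same x and y₁ ≡ -y₂, so the sum is O.
5P = O, so the order is 5.

5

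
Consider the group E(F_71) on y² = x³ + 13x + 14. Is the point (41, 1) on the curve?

y² = 1² ≡ 1; x³ + 13x + 14 = 69468 ≡ 30 (mod 71). 1 ≠ 30.

no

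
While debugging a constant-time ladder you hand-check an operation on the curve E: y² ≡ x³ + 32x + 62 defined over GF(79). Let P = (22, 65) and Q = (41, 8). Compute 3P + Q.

(51, 19)

First 3P:
Repeated addition: build up to 3P.
2P: tangent at (22, 65): λ = (3·22² + 32)/(2·65) ≡ 62/51. 51⁻¹ ≡ 31 (mod 79), so λ ≡ 62·31 ≡ 26.
  x = λ² - 22 - 22 = 676 - 44 ≡ 0; y = λ·(22 - 0) - 65 ≡ 33. → (0, 33)
3P: (0, 33) + (22, 65). λ = (65 - 33)/(22 - 0) ≡ 32/22 mod 79. 22⁻¹ ≡ 18 (mod 79) since 22·18 = 396 ≡ 1, so λ ≡ 23.
  x = λ² - 0 - 22 = 529 - 22 ≡ 33; y = λ·(0 - 33) - 33 ≡ 77. → (33, 77)
3P = (33, 77).
Finally 3P + Q:
(33, 77) + (41, 8). λ = (8 - 77)/(41 - 33) ≡ 10/8 mod 79. 8⁻¹ ≡ 10 (mod 79), so λ ≡ 21.
  x = λ² - 33 - 41 = 441 - 74 ≡ 51; y = λ·(33 - 51) - 77 ≡ 19. → (51, 19)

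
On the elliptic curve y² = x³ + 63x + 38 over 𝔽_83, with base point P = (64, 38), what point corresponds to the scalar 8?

(64, 45)

Double-and-add on 8 = (1000)₂. Start with P = (64, 38) for the leading 1-bit.
double: tangent at (64, 38): λ = (3·64² + 63)/(2·38) ≡ 67/76. 76⁻¹ ≡ 71 (mod 83), so λ ≡ 67·71 ≡ 26.
  x = λ² - 64 - 64 = 676 - 128 ≡ 50; y = λ·(64 - 50) - 38 ≡ 77. → (50, 77)
double: tangent at (50, 77): λ = (3·50² + 63)/(2·77) ≡ 10/71. 71⁻¹ ≡ 76 (mod 83) since 71·76 = 5396 ≡ 1, so λ ≡ 10·76 ≡ 13.
  x = λ² - 50 - 50 = 169 - 100 ≡ 69; y = λ·(50 - 69) - 77 ≡ 8. → (69, 8)
double: tangent at (69, 8): λ = (3·69² + 63)/(2·8) ≡ 70/16. 16⁻¹ ≡ 26 (mod 83) since 16·26 = 416 ≡ 1, so λ ≡ 70·26 ≡ 77.
  x = λ² - 69 - 69 = 5929 - 138 ≡ 64; y = λ·(69 - 64) - 8 ≡ 45. → (64, 45)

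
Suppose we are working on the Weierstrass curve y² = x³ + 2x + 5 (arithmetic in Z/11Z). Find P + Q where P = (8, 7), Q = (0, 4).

(8, 7) + (0, 4). λ = (4 - 7)/(0 - 8) ≡ 8/3 mod 11. 3⁻¹ ≡ 4 (mod 11) since 3·4 = 12 ≡ 1, so λ ≡ 10.
  x = λ² - 8 - 0 = 100 - 8 ≡ 4; y = λ·(8 - 4) - 7 ≡ 0. → (4, 0)

(4, 0)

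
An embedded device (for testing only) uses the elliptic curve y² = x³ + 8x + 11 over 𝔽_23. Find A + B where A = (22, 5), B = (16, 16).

(12, 15)

(22, 5) + (16, 16). λ = (16 - 5)/(16 - 22) ≡ 11/17 mod 23. 17⁻¹ ≡ 19 (mod 23), so λ ≡ 2.
  x = λ² - 22 - 16 = 4 - 38 ≡ 12; y = λ·(22 - 12) - 5 ≡ 15. → (12, 15)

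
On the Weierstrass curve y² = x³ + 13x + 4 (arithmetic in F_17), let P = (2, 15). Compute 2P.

(0, 15)

tangent at (2, 15): λ = (3·2² + 13)/(2·15) ≡ 8/13. 13⁻¹ ≡ 4 (mod 17) since 13·4 = 52 ≡ 1, so λ ≡ 8·4 ≡ 15.
  x = λ² - 2 - 2 = 225 - 4 ≡ 0; y = λ·(2 - 0) - 15 ≡ 15. → (0, 15)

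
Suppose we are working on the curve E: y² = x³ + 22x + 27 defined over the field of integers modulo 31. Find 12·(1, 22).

Write Q = (1, 22).
Repeated addition: build up to 12Q.
2Q: tangent at (1, 22): λ = (3·1² + 22)/(2·22) ≡ 25/13. 13⁻¹ ≡ 12 (mod 31) since 13·12 = 156 ≡ 1, so λ ≡ 25·12 ≡ 21.
  x = λ² - 1 - 1 = 441 - 2 ≡ 5; y = λ·(1 - 5) - 22 ≡ 18. → (5, 18)
3Q: (5, 18) + (1, 22). λ = (22 - 18)/(1 - 5) ≡ 4/27 mod 31. 27⁻¹ ≡ 23 (mod 31) since 27·23 = 621 ≡ 1, so λ ≡ 30.
  x = λ² - 5 - 1 = 900 - 6 ≡ 26; y = λ·(5 - 26) - 18 ≡ 3. → (26, 3)
4Q: (26, 3) + (1, 22). λ = (22 - 3)/(1 - 26) ≡ 19/6 mod 31. 6⁻¹ ≡ 26 (mod 31) since 6·26 = 156 ≡ 1, so λ ≡ 29.
  x = λ² - 26 - 1 = 841 - 27 ≡ 8; y = λ·(26 - 8) - 3 ≡ 23. → (8, 23)
5Q: (8, 23) + (1, 22). λ = (22 - 23)/(1 - 8) ≡ 30/24 mod 31. 24⁻¹ ≡ 22 (mod 31), so λ ≡ 9.
  x = λ² - 8 - 1 = 81 - 9 ≡ 10; y = λ·(8 - 10) - 23 ≡ 21. → (10, 21)
6Q: (10, 21) + (1, 22). λ = (22 - 21)/(1 - 10) ≡ 1/22 mod 31. 22⁻¹ ≡ 24 (mod 31), so λ ≡ 24.
  x = λ² - 10 - 1 = 576 - 11 ≡ 7; y = λ·(10 - 7) - 21 ≡ 20. → (7, 20)
7Q: (7, 20) + (1, 22). λ = (22 - 20)/(1 - 7) ≡ 2/25 mod 31. 25⁻¹ ≡ 5 (mod 31) since 25·5 = 125 ≡ 1, so λ ≡ 10.
  x = λ² - 7 - 1 = 100 - 8 ≡ 30; y = λ·(7 - 30) - 20 ≡ 29. → (30, 29)
8Q: (30, 29) + (1, 22). λ = (22 - 29)/(1 - 30) ≡ 24/2 mod 31. 2⁻¹ ≡ 16 (mod 31), so λ ≡ 12.
  x = λ² - 30 - 1 = 144 - 31 ≡ 20; y = λ·(30 - 20) - 29 ≡ 29. → (20, 29)
9Q: (20, 29) + (1, 22). λ = (22 - 29)/(1 - 20) ≡ 24/12 mod 31. 12⁻¹ ≡ 13 (mod 31), so λ ≡ 2.
  x = λ² - 20 - 1 = 4 - 21 ≡ 14; y = λ·(20 - 14) - 29 ≡ 14. → (14, 14)
10Q: (14, 14) + (1, 22). λ = (22 - 14)/(1 - 14) ≡ 8/18 mod 31. 18⁻¹ ≡ 19 (mod 31), so λ ≡ 28.
  x = λ² - 14 - 1 = 784 - 15 ≡ 25; y = λ·(14 - 25) - 14 ≡ 19. → (25, 19)
11Q: (25, 19) + (1, 22). λ = (22 - 19)/(1 - 25) ≡ 3/7 mod 31. 7⁻¹ ≡ 9 (mod 31), so λ ≡ 27.
  x = λ² - 25 - 1 = 729 - 26 ≡ 21; y = λ·(25 - 21) - 19 ≡ 27. → (21, 27)
12Q: (21, 27) + (1, 22). λ = (22 - 27)/(1 - 21) ≡ 26/11 mod 31. 11⁻¹ ≡ 17 (mod 31) since 11·17 = 187 ≡ 1, so λ ≡ 8.
  x = λ² - 21 - 1 = 64 - 22 ≡ 11; y = λ·(21 - 11) - 27 ≡ 22. → (11, 22)

(11, 22)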